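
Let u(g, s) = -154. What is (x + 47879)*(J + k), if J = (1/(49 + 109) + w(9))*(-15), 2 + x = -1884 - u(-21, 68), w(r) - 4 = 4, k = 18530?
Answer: 134230778455/158 ≈ 8.4956e+8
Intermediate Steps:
w(r) = 8 (w(r) = 4 + 4 = 8)
x = -1732 (x = -2 + (-1884 - 1*(-154)) = -2 + (-1884 + 154) = -2 - 1730 = -1732)
J = -18975/158 (J = (1/(49 + 109) + 8)*(-15) = (1/158 + 8)*(-15) = (1265/158)*(-15) = -18975/158 ≈ -120.09)
(x + 47879)*(J + k) = (-1732 + 47879)*(-18975/158 + 18530) = 46147*(2908765/158) = 134230778455/158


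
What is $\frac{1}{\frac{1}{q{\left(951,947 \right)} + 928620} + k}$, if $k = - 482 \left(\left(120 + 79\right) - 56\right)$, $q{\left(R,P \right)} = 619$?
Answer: $- \frac{929239}{64048727313} \approx -1.4508 \cdot 10^{-5}$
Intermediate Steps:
$k = -68926$ ($k = - 482 \left(199 - 56\right) = \left(-482\right) 143 = -68926$)
$\frac{1}{\frac{1}{q{\left(951,947 \right)} + 928620} + k} = \frac{1}{\frac{1}{619 + 928620} - 68926} = \frac{1}{\frac{1}{929239} - 68926} = \frac{1}{- \frac{64048727313}{929239}} = - \frac{929239}{64048727313}$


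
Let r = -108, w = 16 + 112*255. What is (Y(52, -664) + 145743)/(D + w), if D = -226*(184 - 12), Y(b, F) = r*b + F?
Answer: -139463/10296 ≈ -13.545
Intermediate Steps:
w = 28576 (w = 16 + 28560 = 28576)
Y(b, F) = F - 108*b (Y(b, F) = -108*b + F = F - 108*b)
D = -38872 (D = -226*172 = -38872)
(Y(52, -664) + 145743)/(D + w) = ((-664 - 108*52) + 145743)/(-38872 + 28576) = ((-664 - 5616) + 145743)/(-10296) = (-6280 + 145743)*(-1/10296) = 139463*(-1/10296) = -139463/10296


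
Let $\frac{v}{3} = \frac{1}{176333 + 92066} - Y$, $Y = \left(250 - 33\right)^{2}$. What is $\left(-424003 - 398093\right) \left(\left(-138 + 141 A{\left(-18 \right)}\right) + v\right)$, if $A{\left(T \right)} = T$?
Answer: $\frac{31760986141884384}{268399} \approx 1.1833 \cdot 10^{11}$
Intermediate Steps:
$Y = 47089$ ($Y = 217^{2} = 47089$)
$v = - \frac{37915921530}{268399}$ ($v = 3 \left(\frac{1}{176333 + 92066} - 47089\right) = 3 \left(\frac{1}{268399} - 47089\right) = 3 \left(- \frac{12638640510}{268399}\right) = - \frac{37915921530}{268399} \approx -1.4127 \cdot 10^{5}$)
$\left(-424003 - 398093\right) \left(\left(-138 + 141 A{\left(-18 \right)}\right) + v\right) = \left(-424003 - 398093\right) \left(\left(-138 + 141 \left(-18\right)\right) - \frac{37915921530}{268399}\right) = - 822096 \left(\left(-138 - 2538\right) - \frac{37915921530}{268399}\right) = - 822096 \left(-2676 - \frac{37915921530}{268399}\right) = \left(-822096\right) \left(- \frac{38634157254}{268399}\right) = \frac{31760986141884384}{268399}$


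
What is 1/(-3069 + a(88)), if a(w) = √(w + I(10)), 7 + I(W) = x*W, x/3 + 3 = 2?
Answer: -1023/3139570 - √51/9418710 ≈ -0.00032660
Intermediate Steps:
x = -3 (x = -9 + 3*2 = -9 + 6 = -3)
I(W) = -7 - 3*W
a(w) = √(-37 + w) (a(w) = √(w + (-7 - 3*10)) = √(w + (-7 - 30)) = √(w - 37) = √(-37 + w))
1/(-3069 + a(88)) = 1/(-3069 + √(-37 + 88)) = 1/(-3069 + √51)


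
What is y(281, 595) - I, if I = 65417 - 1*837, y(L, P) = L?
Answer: -64299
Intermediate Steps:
I = 64580 (I = 65417 - 837 = 64580)
y(281, 595) - I = 281 - 1*64580 = 281 - 64580 = -64299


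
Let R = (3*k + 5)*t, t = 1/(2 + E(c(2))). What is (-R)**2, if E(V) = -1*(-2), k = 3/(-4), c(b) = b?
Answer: 121/256 ≈ 0.47266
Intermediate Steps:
k = -3/4 (k = 3*(-1/4) = -3/4 ≈ -0.75000)
E(V) = 2
t = 1/4 (t = 1/(2 + 2) = 1/4 ≈ 0.25000)
R = 11/16 (R = (3*(-3/4) + 5)*(1/4) = (-9/4 + 5)*(1/4) = (11/4)*(1/4) = 11/16 ≈ 0.68750)
(-R)**2 = (-1*11/16)**2 = (-11/16)**2 = 121/256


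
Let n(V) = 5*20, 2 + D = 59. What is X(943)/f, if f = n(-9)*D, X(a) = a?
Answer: 943/5700 ≈ 0.16544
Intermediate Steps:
D = 57 (D = -2 + 59 = 57)
n(V) = 100
f = 5700 (f = 100*57 = 5700)
X(943)/f = 943/5700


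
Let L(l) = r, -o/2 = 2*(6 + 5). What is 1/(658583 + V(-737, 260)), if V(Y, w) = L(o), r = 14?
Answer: 1/658597 ≈ 1.5184e-6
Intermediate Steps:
o = -44 (o = -4*(6 + 5) = -4*11 = -2*22 = -44)
L(l) = 14
V(Y, w) = 14
1/(658583 + V(-737, 260)) = 1/(658583 + 14) = 1/658597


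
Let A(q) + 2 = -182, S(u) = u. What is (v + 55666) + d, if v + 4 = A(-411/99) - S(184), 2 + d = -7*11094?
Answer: -22366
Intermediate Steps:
A(q) = -184 (A(q) = -2 - 182 = -184)
d = -77660 (d = -2 - 7*11094 = -2 - 77658 = -77660)
v = -372 (v = -4 + (-184 - 1*184) = -4 + (-184 - 184) = -4 - 368 = -372)
(v + 55666) + d = (-372 + 55666) - 77660 = 55294 - 77660 = -22366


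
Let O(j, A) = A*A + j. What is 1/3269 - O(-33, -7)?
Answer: -52303/3269 ≈ -16.000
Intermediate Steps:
O(j, A) = j + A² (O(j, A) = A² + j = j + A²)
1/3269 - O(-33, -7) = 1/3269 - (-33 + (-7)²) = 1/3269 - (-33 + 49) = 1/3269 - 1*16 = 1/3269 - 16 = -52303/3269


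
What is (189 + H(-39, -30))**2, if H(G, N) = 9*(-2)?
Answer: 29241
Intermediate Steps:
H(G, N) = -18
(189 + H(-39, -30))**2 = (189 - 18)**2 = 171**2 = 29241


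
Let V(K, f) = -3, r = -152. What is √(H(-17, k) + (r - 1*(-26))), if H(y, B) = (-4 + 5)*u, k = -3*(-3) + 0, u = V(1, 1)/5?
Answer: I*√3165/5 ≈ 11.252*I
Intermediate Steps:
u = -⅗ (u = -3/5 = -3*⅕ = -⅗ ≈ -0.60000)
k = 9 (k = 9 + 0 = 9)
H(y, B) = -⅗ (H(y, B) = (-4 + 5)*(-⅗) = 1*(-⅗) = -⅗)
√(H(-17, k) + (r - 1*(-26))) = √(-⅗ + (-152 - 1*(-26))) = √(-⅗ + (-152 + 26)) = √(-⅗ - 126) = √(-633/5) = I*√3165/5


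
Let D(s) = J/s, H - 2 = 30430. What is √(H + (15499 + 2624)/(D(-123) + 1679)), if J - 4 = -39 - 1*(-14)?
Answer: 3*√16032432044410/68846 ≈ 174.48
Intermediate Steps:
H = 30432 (H = 2 + 30430 = 30432)
J = -21 (J = 4 + (-39 - 1*(-14)) = 4 + (-39 + 14) = 4 - 25 = -21)
D(s) = -21/s
√(H + (15499 + 2624)/(D(-123) + 1679)) = √(30432 + (15499 + 2624)/(-21/(-123) + 1679)) = √(30432 + 18123/(-21*(-1/123) + 1679)) = √(30432 + 18123/(7/41 + 1679)) = √(30432 + 18123/(68846/41)) = √(30432 + 18123*(41/68846)) = √(30432 + 743043/68846) = √(2095864515/68846) = 3*√16032432044410/68846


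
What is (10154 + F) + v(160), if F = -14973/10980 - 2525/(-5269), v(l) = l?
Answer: 198883689481/19284540 ≈ 10313.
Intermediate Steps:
F = -17056079/19284540 (F = -14973*1/10980 - 2525*(-1/5269) = -4991/3660 + 2525/5269 = -17056079/19284540 ≈ -0.88444)
(10154 + F) + v(160) = (10154 - 17056079/19284540) + 160 = 195798163081/19284540 + 160 = 198883689481/19284540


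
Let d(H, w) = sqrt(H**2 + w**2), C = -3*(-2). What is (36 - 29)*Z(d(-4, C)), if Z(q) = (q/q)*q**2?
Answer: 364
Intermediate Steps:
C = 6
Z(q) = q**2 (Z(q) = 1*q**2 = q**2)
(36 - 29)*Z(d(-4, C)) = (36 - 29)*(sqrt((-4)**2 + 6**2))**2 = 7*(sqrt(16 + 36))**2 = 7*(sqrt(52))**2 = 7*(2*sqrt(13))**2 = 7*52 = 364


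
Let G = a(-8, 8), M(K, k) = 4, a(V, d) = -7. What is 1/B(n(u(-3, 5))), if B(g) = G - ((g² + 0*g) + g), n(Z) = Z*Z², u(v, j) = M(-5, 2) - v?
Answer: -1/117999 ≈ -8.4746e-6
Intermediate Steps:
G = -7
u(v, j) = 4 - v
n(Z) = Z³
B(g) = -7 - g - g² (B(g) = -7 - ((g² + 0*g) + g) = -7 - ((g² + 0) + g) = -7 - (g² + g) = -7 - (g + g²) = -7 + (-g - g²) = -7 - g - g²)
1/B(n(u(-3, 5))) = 1/(-7 - (4 - 1*(-3))³ - ((4 - 1*(-3))³)²) = 1/(-7 - (4 + 3)³ - ((4 + 3)³)²) = 1/(-7 - 1*7³ - (7³)²) = 1/(-7 - 1*343 - 1*343²) = 1/(-7 - 343 - 1*117649) = 1/(-7 - 343 - 117649) = 1/(-117999) = -1/117999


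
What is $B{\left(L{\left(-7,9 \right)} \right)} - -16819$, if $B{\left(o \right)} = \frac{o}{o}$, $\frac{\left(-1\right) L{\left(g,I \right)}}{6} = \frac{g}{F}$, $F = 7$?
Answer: $16820$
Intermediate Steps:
$L{\left(g,I \right)} = - \frac{6 g}{7}$ ($L{\left(g,I \right)} = - 6 \frac{g}{7} = - \frac{6 g}{7}$)
$B{\left(o \right)} = 1$
$B{\left(L{\left(-7,9 \right)} \right)} - -16819 = 1 - -16819 = 1 + 16819 = 16820$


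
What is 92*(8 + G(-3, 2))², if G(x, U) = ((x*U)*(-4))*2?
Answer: 288512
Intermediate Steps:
G(x, U) = -8*U*x (G(x, U) = ((U*x)*(-4))*2 = -4*U*x*2 = -8*U*x)
92*(8 + G(-3, 2))² = 92*(8 - 8*2*(-3))² = 92*(8 + 48)² = 92*56² = 92*3136 = 288512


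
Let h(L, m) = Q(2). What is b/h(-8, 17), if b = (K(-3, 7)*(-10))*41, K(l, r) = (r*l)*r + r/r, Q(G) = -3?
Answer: -59860/3 ≈ -19953.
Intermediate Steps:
h(L, m) = -3
K(l, r) = 1 + l*r**2 (K(l, r) = (l*r)*r + 1 = l*r**2 + 1 = 1 + l*r**2)
b = 59860 (b = ((1 - 3*7**2)*(-10))*41 = ((1 - 3*49)*(-10))*41 = ((1 - 147)*(-10))*41 = -146*(-10)*41 = 1460*41 = 59860)
b/h(-8, 17) = 59860/(-3) = 59860*(-1/3) = -59860/3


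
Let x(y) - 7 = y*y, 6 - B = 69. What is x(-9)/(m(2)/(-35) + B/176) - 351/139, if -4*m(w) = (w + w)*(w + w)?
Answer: -75875971/208639 ≈ -363.67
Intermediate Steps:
m(w) = -w**2 (m(w) = -(w + w)*(w + w)/4 = -2*w*2*w/4 = -w**2)
B = -63 (B = 6 - 1*69 = 6 - 69 = -63)
x(y) = 7 + y**2 (x(y) = 7 + y*y = 7 + y**2)
x(-9)/(m(2)/(-35) + B/176) - 351/139 = (7 + (-9)**2)/(-1*2**2/(-35) - 63/176) - 351/139 = (7 + 81)/(-1*4*(-1/35) - 63*1/176) - 351*1/139 = 88/(-4*(-1/35) - 63/176) - 351/139 = 88/(4/35 - 63/176) - 351/139 = 88/(-1501/6160) - 351/139 = 88*(-6160/1501) - 351/139 = -542080/1501 - 351/139 = -75875971/208639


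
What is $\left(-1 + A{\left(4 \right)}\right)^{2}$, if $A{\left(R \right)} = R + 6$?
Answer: $81$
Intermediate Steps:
$A{\left(R \right)} = 6 + R$
$\left(-1 + A{\left(4 \right)}\right)^{2} = \left(-1 + \left(6 + 4\right)\right)^{2} = \left(-1 + 10\right)^{2} = 9^{2} = 81$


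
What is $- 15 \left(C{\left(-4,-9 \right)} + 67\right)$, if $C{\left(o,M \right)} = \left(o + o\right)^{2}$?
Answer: $-1965$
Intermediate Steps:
$C{\left(o,M \right)} = 4 o^{2}$ ($C{\left(o,M \right)} = \left(2 o\right)^{2} = 4 o^{2}$)
$- 15 \left(C{\left(-4,-9 \right)} + 67\right) = - 15 \left(4 \left(-4\right)^{2} + 67\right) = - 15 \left(4 \cdot 16 + 67\right) = - 15 \left(64 + 67\right) = \left(-15\right) 131 = -1965$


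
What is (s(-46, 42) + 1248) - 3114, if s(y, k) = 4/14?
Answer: -13060/7 ≈ -1865.7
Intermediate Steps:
s(y, k) = 2/7 (s(y, k) = 4*(1/14) = 2/7)
(s(-46, 42) + 1248) - 3114 = (2/7 + 1248) - 3114 = 8738/7 - 3114 = -13060/7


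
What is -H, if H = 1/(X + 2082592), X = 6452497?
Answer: -1/8535089 ≈ -1.1716e-7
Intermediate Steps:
H = 1/8535089 (H = 1/(6452497 + 2082592) = 1/8535089 ≈ 1.1716e-7)
-H = -1*1/8535089 = -1/8535089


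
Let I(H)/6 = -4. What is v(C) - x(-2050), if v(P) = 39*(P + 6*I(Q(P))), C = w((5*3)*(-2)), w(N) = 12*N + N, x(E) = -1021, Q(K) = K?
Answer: -19805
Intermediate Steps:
I(H) = -24 (I(H) = 6*(-4) = -24)
w(N) = 13*N
C = -390 (C = 13*((5*3)*(-2)) = 13*(15*(-2)) = 13*(-30) = -390)
v(P) = -5616 + 39*P (v(P) = 39*(P + 6*(-24)) = 39*(P - 144) = 39*(-144 + P) = -5616 + 39*P)
v(C) - x(-2050) = (-5616 + 39*(-390)) - 1*(-1021) = (-5616 - 15210) + 1021 = -20826 + 1021 = -19805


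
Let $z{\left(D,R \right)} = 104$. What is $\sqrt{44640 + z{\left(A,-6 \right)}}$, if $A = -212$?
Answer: $2 \sqrt{11186} \approx 211.53$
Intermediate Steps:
$\sqrt{44640 + z{\left(A,-6 \right)}} = \sqrt{44640 + 104} = \sqrt{44744} = 2 \sqrt{11186}$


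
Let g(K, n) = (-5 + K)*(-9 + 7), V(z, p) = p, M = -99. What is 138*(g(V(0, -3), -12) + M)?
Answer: -11454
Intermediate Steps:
g(K, n) = 10 - 2*K (g(K, n) = (-5 + K)*(-2) = 10 - 2*K)
138*(g(V(0, -3), -12) + M) = 138*((10 - 2*(-3)) - 99) = 138*((10 + 6) - 99) = 138*(16 - 99) = 138*(-83) = -11454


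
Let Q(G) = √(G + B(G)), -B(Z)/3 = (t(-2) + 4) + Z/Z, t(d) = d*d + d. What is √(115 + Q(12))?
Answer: √(115 + 3*I) ≈ 10.725 + 0.1399*I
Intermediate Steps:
t(d) = d + d² (t(d) = d² + d = d + d²)
B(Z) = -21 (B(Z) = -3*((-2*(1 - 2) + 4) + Z/Z) = -3*((-2*(-1) + 4) + 1) = -3*((2 + 4) + 1) = -3*(6 + 1) = -3*7 = -21)
Q(G) = √(-21 + G) (Q(G) = √(G - 21) = √(-21 + G))
√(115 + Q(12)) = √(115 + √(-21 + 12)) = √(115 + √(-9)) = √(115 + 3*I)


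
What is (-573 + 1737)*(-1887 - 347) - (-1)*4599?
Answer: -2595777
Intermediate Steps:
(-573 + 1737)*(-1887 - 347) - (-1)*4599 = 1164*(-2234) - 1*(-4599) = -2600376 + 4599 = -2595777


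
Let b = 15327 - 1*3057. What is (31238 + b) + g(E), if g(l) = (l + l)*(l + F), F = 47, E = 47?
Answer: 52344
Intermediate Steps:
g(l) = 2*l*(47 + l) (g(l) = (l + l)*(l + 47) = (2*l)*(47 + l) = 2*l*(47 + l))
b = 12270 (b = 15327 - 3057 = 12270)
(31238 + b) + g(E) = (31238 + 12270) + 2*47*(47 + 47) = 43508 + 2*47*94 = 43508 + 8836 = 52344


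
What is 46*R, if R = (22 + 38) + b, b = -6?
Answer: 2484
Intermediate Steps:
R = 54 (R = (22 + 38) - 6 = 60 - 6 = 54)
46*R = 46*54 = 2484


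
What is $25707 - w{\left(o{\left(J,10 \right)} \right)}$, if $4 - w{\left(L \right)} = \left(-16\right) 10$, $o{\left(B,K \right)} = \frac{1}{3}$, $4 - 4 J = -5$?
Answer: $25543$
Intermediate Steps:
$J = \frac{9}{4}$ ($J = 1 - - \frac{5}{4} = 1 + \frac{5}{4} = \frac{9}{4} \approx 2.25$)
$o{\left(B,K \right)} = \frac{1}{3}$
$w{\left(L \right)} = 164$ ($w{\left(L \right)} = 4 - \left(-16\right) 10 = 4 - -160 = 4 + 160 = 164$)
$25707 - w{\left(o{\left(J,10 \right)} \right)} = 25707 - 164 = 25543$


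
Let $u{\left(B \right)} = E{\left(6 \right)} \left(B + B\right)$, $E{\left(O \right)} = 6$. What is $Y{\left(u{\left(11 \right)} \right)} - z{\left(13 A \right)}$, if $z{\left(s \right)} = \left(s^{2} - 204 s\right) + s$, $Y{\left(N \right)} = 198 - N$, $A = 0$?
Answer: $66$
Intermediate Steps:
$u{\left(B \right)} = 12 B$ ($u{\left(B \right)} = 6 \left(B + B\right) = 6 \cdot 2 B = 12 B$)
$z{\left(s \right)} = s^{2} - 203 s$
$Y{\left(u{\left(11 \right)} \right)} - z{\left(13 A \right)} = \left(198 - 12 \cdot 11\right) - 13 \cdot 0 \left(-203 + 13 \cdot 0\right) = \left(198 - 132\right) - 0 \left(-203 + 0\right) = \left(198 - 132\right) - 0 \left(-203\right) = 66 - 0 = 66 + 0 = 66$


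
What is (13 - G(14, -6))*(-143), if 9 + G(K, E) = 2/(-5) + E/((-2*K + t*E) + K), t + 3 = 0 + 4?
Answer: -31603/10 ≈ -3160.3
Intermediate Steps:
t = 1 (t = -3 + (0 + 4) = -3 + 4 = 1)
G(K, E) = -47/5 + E/(E - K) (G(K, E) = -9 + (2/(-5) + E/((-2*K + 1*E) + K)) = -9 + (2*(-⅕) + E/((-2*K + E) + K)) = -9 + (-⅖ + E/((E - 2*K) + K)) = -9 + (-⅖ + E/(E - K)) = -47/5 + E/(E - K))
(13 - G(14, -6))*(-143) = (13 - (-42*(-6) + 47*14)/(5*(-6 - 1*14)))*(-143) = (13 - (252 + 658)/(5*(-6 - 14)))*(-143) = (13 - 910/(5*(-20)))*(-143) = (13 - (-1)*910/(5*20))*(-143) = (13 - 1*(-91/10))*(-143) = (13 + 91/10)*(-143) = (221/10)*(-143) = -31603/10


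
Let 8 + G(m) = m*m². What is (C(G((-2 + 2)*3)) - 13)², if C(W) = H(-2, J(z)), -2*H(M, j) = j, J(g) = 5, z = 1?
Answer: 961/4 ≈ 240.25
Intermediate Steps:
H(M, j) = -j/2
G(m) = -8 + m³ (G(m) = -8 + m*m² = -8 + m³)
C(W) = -5/2 (C(W) = -½*5 = -5/2)
(C(G((-2 + 2)*3)) - 13)² = (-5/2 - 13)² = (-31/2)² = 961/4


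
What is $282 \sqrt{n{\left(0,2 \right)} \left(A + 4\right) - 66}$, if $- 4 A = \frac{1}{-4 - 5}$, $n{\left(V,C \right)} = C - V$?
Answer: $47 i \sqrt{2086} \approx 2146.6 i$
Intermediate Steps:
$A = \frac{1}{36}$ ($A = - \frac{1}{4 \left(-4 - 5\right)} = - \frac{1}{4 \left(-9\right)} = \left(- \frac{1}{4}\right) \left(- \frac{1}{9}\right) = \frac{1}{36} \approx 0.027778$)
$282 \sqrt{n{\left(0,2 \right)} \left(A + 4\right) - 66} = 282 \sqrt{\left(2 - 0\right) \left(\frac{1}{36} + 4\right) - 66} = 282 \sqrt{\left(2 + 0\right) \frac{145}{36} - 66} = 282 \sqrt{2 \cdot \frac{145}{36} - 66} = 282 \sqrt{\frac{145}{18} - 66} = 282 \sqrt{- \frac{1043}{18}} = 282 \frac{i \sqrt{2086}}{6} = 47 i \sqrt{2086}$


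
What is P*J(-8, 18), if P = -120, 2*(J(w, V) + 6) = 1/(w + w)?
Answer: 2895/4 ≈ 723.75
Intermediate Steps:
J(w, V) = -6 + 1/(4*w) (J(w, V) = -6 + 1/(2*(w + w)) = -6 + 1/(2*((2*w))) = -6 + (1/(2*w))/2 = -6 + 1/(4*w))
P*J(-8, 18) = -120*(-6 + (¼)/(-8)) = -120*(-6 + (¼)*(-⅛)) = -120*(-6 - 1/32) = -120*(-193/32) = 2895/4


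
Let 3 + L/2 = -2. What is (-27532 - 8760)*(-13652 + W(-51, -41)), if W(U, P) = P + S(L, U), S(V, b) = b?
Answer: 498797248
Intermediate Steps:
L = -10 (L = -6 + 2*(-2) = -6 - 4 = -10)
W(U, P) = P + U
(-27532 - 8760)*(-13652 + W(-51, -41)) = (-27532 - 8760)*(-13652 + (-41 - 51)) = -36292*(-13652 - 92) = -36292*(-13744) = 498797248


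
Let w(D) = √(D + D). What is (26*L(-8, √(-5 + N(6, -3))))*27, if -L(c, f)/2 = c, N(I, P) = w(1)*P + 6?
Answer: 11232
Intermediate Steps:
w(D) = √2*√D (w(D) = √(2*D) = √2*√D)
N(I, P) = 6 + P*√2 (N(I, P) = (√2*√1)*P + 6 = (√2*1)*P + 6 = √2*P + 6 = P*√2 + 6 = 6 + P*√2)
L(c, f) = -2*c
(26*L(-8, √(-5 + N(6, -3))))*27 = (26*(-2*(-8)))*27 = (26*16)*27 = 416*27 = 11232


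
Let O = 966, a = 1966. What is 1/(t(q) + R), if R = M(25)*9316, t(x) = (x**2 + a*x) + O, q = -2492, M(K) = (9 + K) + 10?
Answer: 1/1721662 ≈ 5.8083e-7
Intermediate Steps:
M(K) = 19 + K
t(x) = 966 + x**2 + 1966*x (t(x) = (x**2 + 1966*x) + 966 = 966 + x**2 + 1966*x)
R = 409904 (R = (19 + 25)*9316 = 44*9316 = 409904)
1/(t(q) + R) = 1/((966 + (-2492)**2 + 1966*(-2492)) + 409904) = 1/((966 + 6210064 - 4899272) + 409904) = 1/(1311758 + 409904) = 1/1721662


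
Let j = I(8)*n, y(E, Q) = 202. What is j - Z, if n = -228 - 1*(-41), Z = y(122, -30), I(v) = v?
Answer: -1698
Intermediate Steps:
Z = 202
n = -187 (n = -228 + 41 = -187)
j = -1496 (j = 8*(-187) = -1496)
j - Z = -1496 - 1*202 = -1496 - 202 = -1698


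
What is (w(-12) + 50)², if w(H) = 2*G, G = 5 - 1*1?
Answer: 3364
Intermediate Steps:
G = 4 (G = 5 - 1 = 4)
w(H) = 8 (w(H) = 2*4 = 8)
(w(-12) + 50)² = (8 + 50)² = 58² = 3364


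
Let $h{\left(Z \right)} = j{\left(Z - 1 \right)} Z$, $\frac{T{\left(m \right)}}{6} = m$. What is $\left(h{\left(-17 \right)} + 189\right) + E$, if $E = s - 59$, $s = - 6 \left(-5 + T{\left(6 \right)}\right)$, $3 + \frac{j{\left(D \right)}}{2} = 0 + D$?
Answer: $658$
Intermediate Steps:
$T{\left(m \right)} = 6 m$
$j{\left(D \right)} = -6 + 2 D$ ($j{\left(D \right)} = -6 + 2 \left(0 + D\right) = -6 + 2 D$)
$s = -186$ ($s = - 6 \left(-5 + 6 \cdot 6\right) = - 6 \left(-5 + 36\right) = \left(-6\right) 31 = -186$)
$h{\left(Z \right)} = Z \left(-8 + 2 Z\right)$ ($h{\left(Z \right)} = \left(-6 + 2 \left(Z - 1\right)\right) Z = \left(-6 + 2 \left(-1 + Z\right)\right) Z = \left(-6 + \left(-2 + 2 Z\right)\right) Z = \left(-8 + 2 Z\right) Z = Z \left(-8 + 2 Z\right)$)
$E = -245$ ($E = -186 - 59 = -245$)
$\left(h{\left(-17 \right)} + 189\right) + E = \left(2 \left(-17\right) \left(-4 - 17\right) + 189\right) - 245 = \left(2 \left(-17\right) \left(-21\right) + 189\right) - 245 = \left(714 + 189\right) - 245 = 903 - 245 = 658$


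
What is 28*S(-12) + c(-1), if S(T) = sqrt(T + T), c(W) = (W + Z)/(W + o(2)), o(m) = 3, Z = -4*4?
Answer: -17/2 + 56*I*sqrt(6) ≈ -8.5 + 137.17*I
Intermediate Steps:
Z = -16
c(W) = (-16 + W)/(3 + W) (c(W) = (W - 16)/(W + 3) = (-16 + W)/(3 + W))
S(T) = sqrt(2)*sqrt(T) (S(T) = sqrt(2*T) = sqrt(2)*sqrt(T))
28*S(-12) + c(-1) = 28*(sqrt(2)*sqrt(-12)) + (-16 - 1)/(3 - 1) = 28*(sqrt(2)*(2*I*sqrt(3))) - 17/2 = 28*(2*I*sqrt(6)) + (1/2)*(-17) = 56*I*sqrt(6) - 17/2 = -17/2 + 56*I*sqrt(6)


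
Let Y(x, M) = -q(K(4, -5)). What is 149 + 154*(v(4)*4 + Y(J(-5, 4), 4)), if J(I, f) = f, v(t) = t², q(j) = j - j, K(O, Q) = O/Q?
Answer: 10005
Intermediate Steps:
q(j) = 0
Y(x, M) = 0 (Y(x, M) = -1*0 = 0)
149 + 154*(v(4)*4 + Y(J(-5, 4), 4)) = 149 + 154*(4²*4 + 0) = 149 + 154*(16*4 + 0) = 149 + 154*(64 + 0) = 149 + 154*64 = 149 + 9856 = 10005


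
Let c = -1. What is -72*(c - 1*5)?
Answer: 432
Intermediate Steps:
-72*(c - 1*5) = -72*(-1 - 1*5) = -72*(-1 - 5) = -72*(-6) = 432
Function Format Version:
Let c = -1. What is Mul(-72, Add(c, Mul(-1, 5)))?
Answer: 432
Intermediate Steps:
Mul(-72, Add(c, Mul(-1, 5))) = Mul(-72, Add(-1, Mul(-1, 5))) = Mul(-72, Add(-1, -5)) = Mul(-72, -6) = 432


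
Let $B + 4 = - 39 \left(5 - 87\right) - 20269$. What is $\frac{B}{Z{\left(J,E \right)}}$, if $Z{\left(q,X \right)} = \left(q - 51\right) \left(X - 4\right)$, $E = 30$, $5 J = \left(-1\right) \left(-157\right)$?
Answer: $\frac{85375}{2548} \approx 33.507$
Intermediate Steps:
$J = \frac{157}{5}$ ($J = \frac{\left(-1\right) \left(-157\right)}{5} = \frac{1}{5} \cdot 157 = \frac{157}{5} \approx 31.4$)
$B = -17075$ ($B = -4 - \left(20269 + 39 \left(5 - 87\right)\right) = -4 - 17071 = -17075$)
$Z{\left(q,X \right)} = \left(-51 + q\right) \left(-4 + X\right)$
$\frac{B}{Z{\left(J,E \right)}} = - \frac{17075}{204 - 1530 - \frac{628}{5} + 30 \cdot \frac{157}{5}} = - \frac{17075}{204 - 1530 - \frac{628}{5} + 942} = - \frac{17075}{- \frac{2548}{5}} = \left(-17075\right) \left(- \frac{5}{2548}\right) = \frac{85375}{2548}$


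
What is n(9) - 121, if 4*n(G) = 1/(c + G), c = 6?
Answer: -7259/60 ≈ -120.98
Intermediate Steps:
n(G) = 1/(4*(6 + G))
n(9) - 121 = 1/(4*(6 + 9)) - 121 = (¼)/15 - 121 = (¼)*(1/15) - 121 = 1/60 - 121 = -7259/60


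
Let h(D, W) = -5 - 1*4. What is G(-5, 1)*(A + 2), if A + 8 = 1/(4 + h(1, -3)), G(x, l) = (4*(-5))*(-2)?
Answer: -248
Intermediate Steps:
h(D, W) = -9 (h(D, W) = -5 - 4 = -9)
G(x, l) = 40 (G(x, l) = -20*(-2) = 40)
A = -41/5 (A = -8 + 1/(4 - 9) = -8 + 1/(-5) = -8 - 1/5 = -41/5 ≈ -8.2000)
G(-5, 1)*(A + 2) = 40*(-41/5 + 2) = 40*(-31/5) = -248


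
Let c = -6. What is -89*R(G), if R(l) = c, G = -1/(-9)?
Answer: 534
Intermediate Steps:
G = 1/9 (G = -1*(-1/9) = 1/9 ≈ 0.11111)
R(l) = -6
-89*R(G) = -89*(-6) = 534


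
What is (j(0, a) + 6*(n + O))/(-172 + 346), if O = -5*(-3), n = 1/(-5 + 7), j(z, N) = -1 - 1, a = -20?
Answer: 91/174 ≈ 0.52299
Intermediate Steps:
j(z, N) = -2
n = 1/2 ≈ 0.50000
O = 15
(j(0, a) + 6*(n + O))/(-172 + 346) = (-2 + 6*(1/2 + 15))/(-172 + 346) = (-2 + 6*(31/2))/174 = (-2 + 93)*(1/174) = 91*(1/174) = 91/174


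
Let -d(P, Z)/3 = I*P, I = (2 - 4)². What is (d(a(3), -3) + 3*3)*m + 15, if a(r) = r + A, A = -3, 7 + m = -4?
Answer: -84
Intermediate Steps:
m = -11 (m = -7 - 4 = -11)
I = 4 (I = (-2)² = 4)
a(r) = -3 + r (a(r) = r - 3 = -3 + r)
d(P, Z) = -12*P
(d(a(3), -3) + 3*3)*m + 15 = (-12*(-3 + 3) + 3*3)*(-11) + 15 = (-12*0 + 9)*(-11) + 15 = (0 + 9)*(-11) + 15 = 9*(-11) + 15 = -99 + 15 = -84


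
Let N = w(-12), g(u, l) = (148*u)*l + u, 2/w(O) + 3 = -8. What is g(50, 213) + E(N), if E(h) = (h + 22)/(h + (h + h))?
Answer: 1576210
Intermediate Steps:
w(O) = -2/11 (w(O) = 2/(-3 - 8) = 2/(-11) = 2*(-1/11) = -2/11)
g(u, l) = u + 148*l*u (g(u, l) = 148*l*u + u = u + 148*l*u)
N = -2/11 ≈ -0.18182
E(h) = (22 + h)/(3*h) (E(h) = (22 + h)/(h + 2*h) = (22 + h)/((3*h)) = (22 + h)*(1/(3*h)) = (22 + h)/(3*h))
g(50, 213) + E(N) = 50*(1 + 148*213) + (22 - 2/11)/(3*(-2/11)) = 50*(1 + 31524) + (1/3)*(-11/2)*(240/11) = 50*31525 - 40 = 1576250 - 40 = 1576210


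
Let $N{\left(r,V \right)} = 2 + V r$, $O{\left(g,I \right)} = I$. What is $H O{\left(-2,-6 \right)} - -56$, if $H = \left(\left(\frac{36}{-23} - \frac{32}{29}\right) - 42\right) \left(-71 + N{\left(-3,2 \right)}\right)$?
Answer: $- \frac{13369948}{667} \approx -20045.0$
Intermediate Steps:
$H = \frac{2234550}{667}$ ($H = \left(\left(\frac{36}{-23} - \frac{32}{29}\right) - 42\right) \left(-71 + \left(2 + 2 \left(-3\right)\right)\right) = \left(\left(36 \left(- \frac{1}{23}\right) - \frac{32}{29}\right) - 42\right) \left(-71 + \left(2 - 6\right)\right) = \left(\left(- \frac{36}{23} - \frac{32}{29}\right) - 42\right) \left(-71 - 4\right) = \left(- \frac{1780}{667} - 42\right) \left(-75\right) = \left(- \frac{29794}{667}\right) \left(-75\right) = \frac{2234550}{667} \approx 3350.1$)
$H O{\left(-2,-6 \right)} - -56 = \frac{2234550}{667} \left(-6\right) - -56 = - \frac{13407300}{667} + \left(-10 + 66\right) = - \frac{13407300}{667} + 56 = - \frac{13369948}{667}$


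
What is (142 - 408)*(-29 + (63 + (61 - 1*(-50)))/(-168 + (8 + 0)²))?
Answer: 212135/26 ≈ 8159.0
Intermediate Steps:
(142 - 408)*(-29 + (63 + (61 - 1*(-50)))/(-168 + (8 + 0)²)) = -266*(-29 + (63 + (61 + 50))/(-168 + 8²)) = -266*(-29 + (63 + 111)/(-168 + 64)) = -266*(-29 + 174/(-104)) = -266*(-29 + 174*(-1/104)) = -266*(-29 - 87/52) = -266*(-1595/52) = 212135/26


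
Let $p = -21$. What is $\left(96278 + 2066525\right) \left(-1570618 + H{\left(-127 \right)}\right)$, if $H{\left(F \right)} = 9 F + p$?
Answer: $-3399454824946$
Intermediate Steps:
$H{\left(F \right)} = -21 + 9 F$ ($H{\left(F \right)} = 9 F - 21 = -21 + 9 F$)
$\left(96278 + 2066525\right) \left(-1570618 + H{\left(-127 \right)}\right) = \left(96278 + 2066525\right) \left(-1570618 + \left(-21 + 9 \left(-127\right)\right)\right) = 2162803 \left(-1570618 - 1164\right) = 2162803 \left(-1571782\right) = -3399454824946$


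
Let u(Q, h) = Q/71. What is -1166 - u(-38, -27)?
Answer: -82748/71 ≈ -1165.5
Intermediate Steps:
u(Q, h) = Q/71 (u(Q, h) = Q*(1/71) = Q/71)
-1166 - u(-38, -27) = -1166 - (-38)/71 = -1166 - 1*(-38/71) = -1166 + 38/71 = -82748/71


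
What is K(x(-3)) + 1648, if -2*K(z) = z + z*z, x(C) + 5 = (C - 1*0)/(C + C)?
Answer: 13121/8 ≈ 1640.1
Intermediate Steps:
x(C) = -9/2 (x(C) = -5 + (C - 1*0)/(C + C) = -5 + (C + 0)/((2*C)) = -5 + C*(1/(2*C)) = -5 + 1/2 = -9/2)
K(z) = -z/2 - z**2/2 (K(z) = -(z + z*z)/2 = -(z + z**2)/2 = -z/2 - z**2/2)
K(x(-3)) + 1648 = -1/2*(-9/2)*(1 - 9/2) + 1648 = -1/2*(-9/2)*(-7/2) + 1648 = -63/8 + 1648 = 13121/8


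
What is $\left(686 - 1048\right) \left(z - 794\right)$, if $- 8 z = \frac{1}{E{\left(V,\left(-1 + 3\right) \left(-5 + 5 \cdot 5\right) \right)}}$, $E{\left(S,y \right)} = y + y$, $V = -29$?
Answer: $\frac{91977141}{320} \approx 2.8743 \cdot 10^{5}$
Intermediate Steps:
$E{\left(S,y \right)} = 2 y$
$z = - \frac{1}{640}$ ($z = - \frac{1}{8 \cdot 2 \left(-1 + 3\right) \left(-5 + 5 \cdot 5\right)} = - \frac{1}{8 \cdot 2 \cdot 2 \left(-5 + 25\right)} = - \frac{1}{8 \cdot 2 \cdot 2 \cdot 20} = - \frac{1}{8 \cdot 2 \cdot 40} = - \frac{1}{8 \cdot 80} = \left(- \frac{1}{8}\right) \frac{1}{80} = - \frac{1}{640} \approx -0.0015625$)
$\left(686 - 1048\right) \left(z - 794\right) = \left(686 - 1048\right) \left(- \frac{1}{640} - 794\right) = \left(-362\right) \left(- \frac{508161}{640}\right) = \frac{91977141}{320}$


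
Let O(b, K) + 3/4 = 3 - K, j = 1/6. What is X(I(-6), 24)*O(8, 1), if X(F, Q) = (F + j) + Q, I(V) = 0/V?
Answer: 725/24 ≈ 30.208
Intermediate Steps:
j = 1/6 ≈ 0.16667
I(V) = 0
O(b, K) = 9/4 - K (O(b, K) = -3/4 + (3 - K) = 9/4 - K)
X(F, Q) = 1/6 + F + Q (X(F, Q) = (F + 1/6) + Q = (1/6 + F) + Q = 1/6 + F + Q)
X(I(-6), 24)*O(8, 1) = (1/6 + 0 + 24)*(9/4 - 1*1) = 145*(9/4 - 1)/6 = (145/6)*(5/4) = 725/24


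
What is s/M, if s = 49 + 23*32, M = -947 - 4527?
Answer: -785/5474 ≈ -0.14341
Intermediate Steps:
M = -5474
s = 785 (s = 49 + 736 = 785)
s/M = 785/(-5474) = 785*(-1/5474) = -785/5474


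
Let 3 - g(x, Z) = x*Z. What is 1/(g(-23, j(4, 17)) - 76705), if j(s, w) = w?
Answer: -1/76311 ≈ -1.3104e-5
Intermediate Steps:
g(x, Z) = 3 - Z*x (g(x, Z) = 3 - x*Z = 3 - Z*x)
1/(g(-23, j(4, 17)) - 76705) = 1/((3 - 1*17*(-23)) - 76705) = 1/((3 + 391) - 76705) = 1/(394 - 76705) = 1/(-76311) = -1/76311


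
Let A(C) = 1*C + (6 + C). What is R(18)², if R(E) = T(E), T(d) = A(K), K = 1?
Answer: 64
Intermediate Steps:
A(C) = 6 + 2*C (A(C) = C + (6 + C) = 6 + 2*C)
T(d) = 8 (T(d) = 6 + 2*1 = 6 + 2 = 8)
R(E) = 8
R(18)² = 8² = 64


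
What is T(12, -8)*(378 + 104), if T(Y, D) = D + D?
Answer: -7712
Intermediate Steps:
T(Y, D) = 2*D
T(12, -8)*(378 + 104) = (2*(-8))*(378 + 104) = -16*482 = -7712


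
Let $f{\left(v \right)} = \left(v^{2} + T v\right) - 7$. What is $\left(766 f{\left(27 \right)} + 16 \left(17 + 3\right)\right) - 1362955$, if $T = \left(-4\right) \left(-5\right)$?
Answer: $-395943$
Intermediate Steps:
$T = 20$
$f{\left(v \right)} = -7 + v^{2} + 20 v$ ($f{\left(v \right)} = \left(v^{2} + 20 v\right) - 7 = -7 + v^{2} + 20 v$)
$\left(766 f{\left(27 \right)} + 16 \left(17 + 3\right)\right) - 1362955 = \left(766 \left(-7 + 27^{2} + 20 \cdot 27\right) + 16 \left(17 + 3\right)\right) - 1362955 = \left(766 \left(-7 + 729 + 540\right) + 16 \cdot 20\right) - 1362955 = \left(766 \cdot 1262 + 320\right) - 1362955 = \left(966692 + 320\right) - 1362955 = 967012 - 1362955 = -395943$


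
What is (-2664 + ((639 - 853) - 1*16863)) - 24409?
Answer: -44150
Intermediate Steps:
(-2664 + ((639 - 853) - 1*16863)) - 24409 = (-2664 + (-214 - 16863)) - 24409 = (-2664 - 17077) - 24409 = -19741 - 24409 = -44150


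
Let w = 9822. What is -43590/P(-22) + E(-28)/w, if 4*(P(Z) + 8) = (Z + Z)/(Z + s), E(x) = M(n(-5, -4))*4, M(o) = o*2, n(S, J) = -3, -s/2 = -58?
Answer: 6707538968/1249031 ≈ 5370.2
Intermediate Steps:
s = 116 (s = -2*(-58) = 116)
M(o) = 2*o
E(x) = -24 (E(x) = (2*(-3))*4 = -6*4 = -24)
P(Z) = -8 + Z/(2*(116 + Z)) (P(Z) = -8 + ((Z + Z)/(Z + 116))/4 = -8 + ((2*Z)/(116 + Z))/4 = -8 + (2*Z/(116 + Z))/4 = -8 + Z/(2*(116 + Z)))
-43590/P(-22) + E(-28)/w = -43590*2*(116 - 22)/(-1856 - 15*(-22)) - 24/9822 = -43590*188/(-1856 + 330) - 24*1/9822 = -43590/((½)*(1/94)*(-1526)) - 4/1637 = -43590/(-763/94) - 4/1637 = -43590*(-94/763) - 4/1637 = 4097460/763 - 4/1637 = 6707538968/1249031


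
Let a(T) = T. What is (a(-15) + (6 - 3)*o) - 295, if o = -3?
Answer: -319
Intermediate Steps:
(a(-15) + (6 - 3)*o) - 295 = (-15 + (6 - 3)*(-3)) - 295 = (-15 + 3*(-3)) - 295 = (-15 - 9) - 295 = -24 - 295 = -319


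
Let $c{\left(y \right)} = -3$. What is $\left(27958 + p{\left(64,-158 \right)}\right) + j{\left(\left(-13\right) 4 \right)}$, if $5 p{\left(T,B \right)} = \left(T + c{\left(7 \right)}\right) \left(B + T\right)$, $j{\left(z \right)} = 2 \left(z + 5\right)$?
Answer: $\frac{133586}{5} \approx 26717.0$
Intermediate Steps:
$j{\left(z \right)} = 10 + 2 z$ ($j{\left(z \right)} = 2 \left(5 + z\right) = 10 + 2 z$)
$p{\left(T,B \right)} = \frac{\left(-3 + T\right) \left(B + T\right)}{5}$ ($p{\left(T,B \right)} = \frac{\left(T - 3\right) \left(B + T\right)}{5} = \frac{\left(-3 + T\right) \left(B + T\right)}{5}$)
$\left(27958 + p{\left(64,-158 \right)}\right) + j{\left(\left(-13\right) 4 \right)} = \left(27958 + \left(\left(- \frac{3}{5}\right) \left(-158\right) - \frac{192}{5} + \frac{64^{2}}{5} + \frac{1}{5} \left(-158\right) 64\right)\right) + \left(10 + 2 \left(\left(-13\right) 4\right)\right) = \left(27958 + \left(\frac{474}{5} - \frac{192}{5} + \frac{1}{5} \cdot 4096 - \frac{10112}{5}\right)\right) + \left(10 + 2 \left(-52\right)\right) = \left(27958 + \left(\frac{474}{5} - \frac{192}{5} + \frac{4096}{5} - \frac{10112}{5}\right)\right) + \left(10 - 104\right) = \left(27958 - \frac{5734}{5}\right) - 94 = \frac{134056}{5} - 94 = \frac{133586}{5}$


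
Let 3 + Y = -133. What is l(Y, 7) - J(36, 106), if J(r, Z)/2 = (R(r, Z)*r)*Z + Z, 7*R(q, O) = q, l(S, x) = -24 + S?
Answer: -277356/7 ≈ -39622.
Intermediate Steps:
Y = -136 (Y = -3 - 133 = -136)
R(q, O) = q/7
J(r, Z) = 2*Z + 2*Z*r²/7 (J(r, Z) = 2*(((r/7)*r)*Z + Z) = 2*((r²/7)*Z + Z) = 2*(Z*r²/7 + Z) = 2*(Z + Z*r²/7) = 2*Z + 2*Z*r²/7)
l(Y, 7) - J(36, 106) = (-24 - 136) - 2*106*(7 + 36²)/7 = -160 - 2*106*(7 + 1296)/7 = -160 - 2*106*1303/7 = -160 - 1*276236/7 = -160 - 276236/7 = -277356/7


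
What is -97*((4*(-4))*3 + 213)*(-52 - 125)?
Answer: 2832885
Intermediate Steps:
-97*((4*(-4))*3 + 213)*(-52 - 125) = -97*(-16*3 + 213)*(-177) = -97*(-48 + 213)*(-177) = -16005*(-177) = -97*(-29205) = 2832885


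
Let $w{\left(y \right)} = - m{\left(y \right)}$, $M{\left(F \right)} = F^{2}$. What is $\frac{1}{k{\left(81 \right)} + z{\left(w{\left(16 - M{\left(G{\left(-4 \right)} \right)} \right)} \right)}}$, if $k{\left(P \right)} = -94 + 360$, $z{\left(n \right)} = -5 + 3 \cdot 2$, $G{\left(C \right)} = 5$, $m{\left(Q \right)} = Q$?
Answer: $\frac{1}{267} \approx 0.0037453$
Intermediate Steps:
$w{\left(y \right)} = - y$
$z{\left(n \right)} = 1$ ($z{\left(n \right)} = -5 + 6 = 1$)
$k{\left(P \right)} = 266$
$\frac{1}{k{\left(81 \right)} + z{\left(w{\left(16 - M{\left(G{\left(-4 \right)} \right)} \right)} \right)}} = \frac{1}{266 + 1} = \frac{1}{267}$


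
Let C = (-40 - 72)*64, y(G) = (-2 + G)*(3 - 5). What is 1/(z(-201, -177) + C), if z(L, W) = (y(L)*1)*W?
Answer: -1/79030 ≈ -1.2653e-5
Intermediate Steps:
y(G) = 4 - 2*G (y(G) = (-2 + G)*(-2) = 4 - 2*G)
C = -7168 (C = -112*64 = -7168)
z(L, W) = W*(4 - 2*L) (z(L, W) = ((4 - 2*L)*1)*W = (4 - 2*L)*W = W*(4 - 2*L))
1/(z(-201, -177) + C) = 1/(2*(-177)*(2 - 1*(-201)) - 7168) = 1/(2*(-177)*(2 + 201) - 7168) = 1/(2*(-177)*203 - 7168) = 1/(-71862 - 7168) = 1/(-79030) = -1/79030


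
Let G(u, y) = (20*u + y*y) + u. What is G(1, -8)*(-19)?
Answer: -1615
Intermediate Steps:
G(u, y) = y² + 21*u (G(u, y) = (20*u + y²) + u = (y² + 20*u) + u = y² + 21*u)
G(1, -8)*(-19) = ((-8)² + 21*1)*(-19) = (64 + 21)*(-19) = 85*(-19) = -1615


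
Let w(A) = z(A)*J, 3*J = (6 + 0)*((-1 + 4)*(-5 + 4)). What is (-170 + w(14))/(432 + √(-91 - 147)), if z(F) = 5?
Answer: -43200/93431 + 100*I*√238/93431 ≈ -0.46237 + 0.016512*I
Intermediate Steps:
J = -6 (J = ((6 + 0)*((-1 + 4)*(-5 + 4)))/3 = (6*(3*(-1)))/3 = (6*(-3))/3 = (⅓)*(-18) = -6)
w(A) = -30 (w(A) = 5*(-6) = -30)
(-170 + w(14))/(432 + √(-91 - 147)) = (-170 - 30)/(432 + √(-91 - 147)) = -200/(432 + √(-238)) = -200/(432 + I*√238)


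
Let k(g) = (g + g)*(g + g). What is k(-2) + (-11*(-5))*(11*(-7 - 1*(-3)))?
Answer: -2404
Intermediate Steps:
k(g) = 4*g² (k(g) = (2*g)*(2*g) = 4*g²)
k(-2) + (-11*(-5))*(11*(-7 - 1*(-3))) = 4*(-2)² + (-11*(-5))*(11*(-7 - 1*(-3))) = 4*4 + 55*(11*(-7 + 3)) = 16 + 55*(11*(-4)) = 16 + 55*(-44) = 16 - 2420 = -2404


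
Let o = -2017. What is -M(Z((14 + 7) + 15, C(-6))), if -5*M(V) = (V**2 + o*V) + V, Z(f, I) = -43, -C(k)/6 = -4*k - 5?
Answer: 88537/5 ≈ 17707.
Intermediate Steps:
C(k) = 30 + 24*k (C(k) = -6*(-4*k - 5) = -6*(-5 - 4*k) = 30 + 24*k)
M(V) = -V**2/5 + 2016*V/5 (M(V) = -((V**2 - 2017*V) + V)/5 = -(V**2 - 2016*V)/5 = -V**2/5 + 2016*V/5)
-M(Z((14 + 7) + 15, C(-6))) = -(-43)*(2016 - 1*(-43))/5 = -(-43)*(2016 + 43)/5 = -(-43)*2059/5 = -1*(-88537/5) = 88537/5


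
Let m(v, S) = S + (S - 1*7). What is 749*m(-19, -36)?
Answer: -59171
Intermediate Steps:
m(v, S) = -7 + 2*S (m(v, S) = S + (S - 7) = S + (-7 + S) = -7 + 2*S)
749*m(-19, -36) = 749*(-7 + 2*(-36)) = 749*(-7 - 72) = 749*(-79) = -59171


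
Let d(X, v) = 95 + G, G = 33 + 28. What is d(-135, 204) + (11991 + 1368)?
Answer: 13515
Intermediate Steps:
G = 61
d(X, v) = 156 (d(X, v) = 95 + 61 = 156)
d(-135, 204) + (11991 + 1368) = 156 + (11991 + 1368) = 156 + 13359 = 13515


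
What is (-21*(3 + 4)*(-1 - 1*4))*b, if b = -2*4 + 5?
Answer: -2205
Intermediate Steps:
b = -3 (b = -8 + 5 = -3)
(-21*(3 + 4)*(-1 - 1*4))*b = -21*(3 + 4)*(-1 - 1*4)*(-3) = -147*(-1 - 4)*(-3) = -147*(-5)*(-3) = -21*(-35)*(-3) = 735*(-3) = -2205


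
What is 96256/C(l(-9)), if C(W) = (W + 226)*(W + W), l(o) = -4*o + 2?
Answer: 3008/627 ≈ 4.7974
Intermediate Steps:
l(o) = 2 - 4*o
C(W) = 2*W*(226 + W) (C(W) = (226 + W)*(2*W) = 2*W*(226 + W))
96256/C(l(-9)) = 96256/((2*(2 - 4*(-9))*(226 + (2 - 4*(-9))))) = 96256/((2*(2 + 36)*(226 + (2 + 36)))) = 96256/((2*38*(226 + 38))) = 96256/((2*38*264)) = 96256/20064 = 96256*(1/20064) = 3008/627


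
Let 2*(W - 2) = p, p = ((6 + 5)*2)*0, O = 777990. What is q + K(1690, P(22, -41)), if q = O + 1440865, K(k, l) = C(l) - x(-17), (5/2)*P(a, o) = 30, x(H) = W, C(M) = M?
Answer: 2218865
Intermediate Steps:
p = 0 (p = (11*2)*0 = 22*0 = 0)
W = 2 (W = 2 + (1/2)*0 = 2 + 0 = 2)
x(H) = 2
P(a, o) = 12 (P(a, o) = (2/5)*30 = 12)
K(k, l) = -2 + l (K(k, l) = l - 1*2 = l - 2 = -2 + l)
q = 2218855 (q = 777990 + 1440865 = 2218855)
q + K(1690, P(22, -41)) = 2218855 + (-2 + 12) = 2218855 + 10 = 2218865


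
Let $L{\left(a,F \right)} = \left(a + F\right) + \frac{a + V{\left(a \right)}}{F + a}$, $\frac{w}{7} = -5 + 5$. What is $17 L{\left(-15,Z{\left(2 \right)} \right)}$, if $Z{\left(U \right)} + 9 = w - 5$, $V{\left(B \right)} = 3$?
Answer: $- \frac{14093}{29} \approx -485.97$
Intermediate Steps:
$w = 0$ ($w = 7 \left(-5 + 5\right) = 7 \cdot 0 = 0$)
$Z{\left(U \right)} = -14$ ($Z{\left(U \right)} = -9 + \left(0 - 5\right) = -9 - 5 = -14$)
$L{\left(a,F \right)} = F + a + \frac{3 + a}{F + a}$ ($L{\left(a,F \right)} = \left(a + F\right) + \frac{a + 3}{F + a} = \left(F + a\right) + \frac{3 + a}{F + a} = F + a + \frac{3 + a}{F + a}$)
$17 L{\left(-15,Z{\left(2 \right)} \right)} = 17 \frac{3 - 15 + \left(-14\right)^{2} + \left(-15\right)^{2} + 2 \left(-14\right) \left(-15\right)}{-14 - 15} = 17 \frac{3 - 15 + 196 + 225 + 420}{-29} = 17 \left(\left(- \frac{1}{29}\right) 829\right) = 17 \left(- \frac{829}{29}\right) = - \frac{14093}{29}$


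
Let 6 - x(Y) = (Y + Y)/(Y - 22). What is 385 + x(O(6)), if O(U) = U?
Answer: 1567/4 ≈ 391.75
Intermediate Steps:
x(Y) = 6 - 2*Y/(-22 + Y) (x(Y) = 6 - (Y + Y)/(Y - 22) = 6 - 2*Y/(-22 + Y))
385 + x(O(6)) = 385 + 4*(-33 + 6)/(-22 + 6) = 385 + 4*(-27)/(-16) = 385 + 4*(-1/16)*(-27) = 385 + 27/4 = 1567/4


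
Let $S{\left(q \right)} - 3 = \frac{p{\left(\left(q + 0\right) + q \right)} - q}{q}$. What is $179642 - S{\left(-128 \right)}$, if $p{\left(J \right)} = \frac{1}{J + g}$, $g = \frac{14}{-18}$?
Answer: $\frac{53138949111}{295808} \approx 1.7964 \cdot 10^{5}$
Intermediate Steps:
$g = - \frac{7}{9}$ ($g = 14 \left(- \frac{1}{18}\right) = - \frac{7}{9} \approx -0.77778$)
$p{\left(J \right)} = \frac{1}{- \frac{7}{9} + J}$ ($p{\left(J \right)} = \frac{1}{J - \frac{7}{9}} = \frac{1}{- \frac{7}{9} + J}$)
$S{\left(q \right)} = 3 + \frac{- q + \frac{9}{-7 + 18 q}}{q}$ ($S{\left(q \right)} = 3 + \frac{\frac{9}{-7 + 9 \left(\left(q + 0\right) + q\right)} - q}{q} = 3 + \frac{\frac{9}{-7 + 9 \left(q + q\right)} - q}{q} = 3 + \frac{\frac{9}{-7 + 9 \cdot 2 q} - q}{q} = 3 + \frac{\frac{9}{-7 + 18 q} - q}{q} = 3 + \frac{- q + \frac{9}{-7 + 18 q}}{q}$)
$179642 - S{\left(-128 \right)} = 179642 - \frac{9 + 2 \left(-128\right) \left(-7 + 18 \left(-128\right)\right)}{\left(-128\right) \left(-7 + 18 \left(-128\right)\right)} = 179642 - - \frac{9 + 2 \left(-128\right) \left(-7 - 2304\right)}{128 \left(-7 - 2304\right)} = 179642 - - \frac{9 + 2 \left(-128\right) \left(-2311\right)}{128 \left(-2311\right)} = 179642 - \left(- \frac{1}{128}\right) \left(- \frac{1}{2311}\right) \left(9 + 591616\right) = 179642 - \left(- \frac{1}{128}\right) \left(- \frac{1}{2311}\right) 591625 = 179642 - \frac{591625}{295808} = \frac{53138949111}{295808}$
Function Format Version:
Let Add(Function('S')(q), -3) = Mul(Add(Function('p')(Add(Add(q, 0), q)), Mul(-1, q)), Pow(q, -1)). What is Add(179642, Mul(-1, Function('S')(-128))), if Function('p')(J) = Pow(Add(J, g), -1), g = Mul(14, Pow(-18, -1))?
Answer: Rational(53138949111, 295808) ≈ 1.7964e+5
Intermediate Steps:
g = Rational(-7, 9) (g = Mul(14, Rational(-1, 18)) = Rational(-7, 9) ≈ -0.77778)
Function('p')(J) = Pow(Add(Rational(-7, 9), J), -1) (Function('p')(J) = Pow(Add(J, Rational(-7, 9)), -1) = Pow(Add(Rational(-7, 9), J), -1))
Function('S')(q) = Add(3, Mul(Pow(q, -1), Add(Mul(-1, q), Mul(9, Pow(Add(-7, Mul(18, q)), -1))))) (Function('S')(q) = Add(3, Mul(Add(Mul(9, Pow(Add(-7, Mul(9, Add(Add(q, 0), q))), -1)), Mul(-1, q)), Pow(q, -1))) = Add(3, Mul(Add(Mul(9, Pow(Add(-7, Mul(9, Add(q, q))), -1)), Mul(-1, q)), Pow(q, -1))) = Add(3, Mul(Add(Mul(9, Pow(Add(-7, Mul(9, Mul(2, q))), -1)), Mul(-1, q)), Pow(q, -1))) = Add(3, Mul(Add(Mul(9, Pow(Add(-7, Mul(18, q)), -1)), Mul(-1, q)), Pow(q, -1))) = Add(3, Mul(Add(Mul(-1, q), Mul(9, Pow(Add(-7, Mul(18, q)), -1))), Pow(q, -1))) = Add(3, Mul(Pow(q, -1), Add(Mul(-1, q), Mul(9, Pow(Add(-7, Mul(18, q)), -1))))))
Add(179642, Mul(-1, Function('S')(-128))) = Add(179642, Mul(-1, Mul(Pow(-128, -1), Pow(Add(-7, Mul(18, -128)), -1), Add(9, Mul(2, -128, Add(-7, Mul(18, -128))))))) = Add(179642, Mul(-1, Mul(Rational(-1, 128), Pow(Add(-7, -2304), -1), Add(9, Mul(2, -128, Add(-7, -2304)))))) = Add(179642, Mul(-1, Mul(Rational(-1, 128), Pow(-2311, -1), Add(9, Mul(2, -128, -2311))))) = Add(179642, Mul(-1, Mul(Rational(-1, 128), Rational(-1, 2311), Add(9, 591616)))) = Add(179642, Mul(-1, Mul(Rational(-1, 128), Rational(-1, 2311), 591625))) = Add(179642, Mul(-1, Rational(591625, 295808))) = Add(179642, Rational(-591625, 295808)) = Rational(53138949111, 295808)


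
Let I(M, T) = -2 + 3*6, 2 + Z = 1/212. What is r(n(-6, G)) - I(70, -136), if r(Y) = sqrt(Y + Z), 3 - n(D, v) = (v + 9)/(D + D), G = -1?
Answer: -16 + sqrt(169017)/318 ≈ -14.707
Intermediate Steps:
Z = -423/212 (Z = -2 + 1/212 = -423/212 ≈ -1.9953)
n(D, v) = 3 - (9 + v)/(2*D) (n(D, v) = 3 - (v + 9)/(D + D) = 3 - (9 + v)/(2*D))
r(Y) = sqrt(-423/212 + Y) (r(Y) = sqrt(Y - 423/212) = sqrt(-423/212 + Y))
I(M, T) = 16 (I(M, T) = -2 + 18 = 16)
r(n(-6, G)) - I(70, -136) = sqrt(-22419 + 11236*((1/2)*(-9 - 1*(-1) + 6*(-6))/(-6)))/106 - 1*16 = sqrt(-22419 + 11236*((1/2)*(-1/6)*(-9 + 1 - 36)))/106 - 16 = sqrt(-22419 + 11236*((1/2)*(-1/6)*(-44)))/106 - 16 = sqrt(-22419 + 11236*(11/3))/106 - 16 = sqrt(-22419 + 123596/3)/106 - 16 = sqrt(56339/3)/106 - 16 = (sqrt(169017)/3)/106 - 16 = sqrt(169017)/318 - 16 = -16 + sqrt(169017)/318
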